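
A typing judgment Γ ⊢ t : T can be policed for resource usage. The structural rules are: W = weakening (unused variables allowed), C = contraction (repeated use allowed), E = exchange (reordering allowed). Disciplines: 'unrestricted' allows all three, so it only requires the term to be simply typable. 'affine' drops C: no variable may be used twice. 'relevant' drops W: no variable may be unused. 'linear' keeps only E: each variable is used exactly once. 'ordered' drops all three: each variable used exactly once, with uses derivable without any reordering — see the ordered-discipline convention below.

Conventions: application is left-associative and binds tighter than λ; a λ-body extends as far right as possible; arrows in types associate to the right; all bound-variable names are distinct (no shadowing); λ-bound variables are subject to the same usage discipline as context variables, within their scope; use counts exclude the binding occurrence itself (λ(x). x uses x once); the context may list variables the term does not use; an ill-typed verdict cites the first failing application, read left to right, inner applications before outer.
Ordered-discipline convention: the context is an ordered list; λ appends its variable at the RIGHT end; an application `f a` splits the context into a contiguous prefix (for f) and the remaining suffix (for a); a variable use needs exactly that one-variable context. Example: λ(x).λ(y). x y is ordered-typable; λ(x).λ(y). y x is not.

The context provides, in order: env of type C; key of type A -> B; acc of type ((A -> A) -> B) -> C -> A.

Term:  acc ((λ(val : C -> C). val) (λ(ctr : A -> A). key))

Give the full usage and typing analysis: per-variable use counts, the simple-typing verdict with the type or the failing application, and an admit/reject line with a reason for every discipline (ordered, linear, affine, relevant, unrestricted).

counts: env ×0, key ×1, acc ×1, val (bound) ×1, ctr (bound) ×0
order of uses: acc, val, key
typing: ill-typed: argument of type (A -> A) -> A -> B where C -> C is required
ordered: ✗, fails simple typing
linear: ✗, a type mismatch blocks all five
affine: ✗, the type mismatch rejects it
relevant: ✗, not simply typable
unrestricted: ✗, fails simple typing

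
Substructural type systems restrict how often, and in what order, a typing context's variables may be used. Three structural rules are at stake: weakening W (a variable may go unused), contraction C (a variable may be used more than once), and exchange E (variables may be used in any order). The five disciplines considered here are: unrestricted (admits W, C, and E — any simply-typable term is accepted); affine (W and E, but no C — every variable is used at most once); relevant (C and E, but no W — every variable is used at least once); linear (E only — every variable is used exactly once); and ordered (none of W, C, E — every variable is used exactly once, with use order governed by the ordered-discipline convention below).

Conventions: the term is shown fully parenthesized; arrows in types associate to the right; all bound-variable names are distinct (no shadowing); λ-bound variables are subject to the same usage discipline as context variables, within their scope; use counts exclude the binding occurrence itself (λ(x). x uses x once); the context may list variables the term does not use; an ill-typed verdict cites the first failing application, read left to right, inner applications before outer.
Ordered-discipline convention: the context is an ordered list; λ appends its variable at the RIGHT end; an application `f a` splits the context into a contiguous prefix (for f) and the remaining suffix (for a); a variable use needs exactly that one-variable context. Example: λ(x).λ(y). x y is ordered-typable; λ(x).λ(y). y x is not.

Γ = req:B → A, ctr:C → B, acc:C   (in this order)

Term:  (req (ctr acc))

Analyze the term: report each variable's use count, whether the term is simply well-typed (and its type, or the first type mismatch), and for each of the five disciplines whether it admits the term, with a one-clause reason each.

use counts: req: 1×; ctr: 1×; acc: 1×
use order (left to right): req, ctr, acc
typing: ✓ — A
ordered ✓ (req, ctr, acc once each; derivable with no W/C/E)
linear ✓ (each of req, ctr, acc used exactly once)
affine ✓ (none of req, ctr, acc used more than once)
relevant ✓ (req, ctr, acc: all used, weakening unneeded)
unrestricted ✓ (simply typable at A; W, C, E all held)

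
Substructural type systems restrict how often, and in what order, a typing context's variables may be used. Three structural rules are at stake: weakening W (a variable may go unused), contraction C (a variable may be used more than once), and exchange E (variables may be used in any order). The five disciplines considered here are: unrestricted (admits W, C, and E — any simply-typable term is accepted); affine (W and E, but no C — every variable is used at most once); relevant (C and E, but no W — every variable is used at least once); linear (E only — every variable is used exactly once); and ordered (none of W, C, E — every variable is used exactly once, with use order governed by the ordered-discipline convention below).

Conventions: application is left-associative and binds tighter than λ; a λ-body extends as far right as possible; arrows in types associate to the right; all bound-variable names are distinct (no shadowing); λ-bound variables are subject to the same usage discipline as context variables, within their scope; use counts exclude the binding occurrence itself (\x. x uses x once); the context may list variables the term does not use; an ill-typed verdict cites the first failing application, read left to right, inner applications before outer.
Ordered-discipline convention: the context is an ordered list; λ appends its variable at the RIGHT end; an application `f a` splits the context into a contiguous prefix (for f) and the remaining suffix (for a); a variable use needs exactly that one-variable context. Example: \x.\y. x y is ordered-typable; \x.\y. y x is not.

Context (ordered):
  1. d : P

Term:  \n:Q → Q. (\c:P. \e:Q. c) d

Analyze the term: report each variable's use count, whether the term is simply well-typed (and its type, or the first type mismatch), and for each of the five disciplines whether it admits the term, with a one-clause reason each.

use counts: d ×1, n (bound) ×0, c (bound) ×1, e (bound) ×0
uses in reading order: c, d
typing: well-typed — term : (Q → Q) → Q → P
ordered: ✗ — n, e left unused
linear: ✗ — n, e left unused
affine: ✓ — at most one use each (d, n, c, e)
relevant: ✗ — n, e left unused
unrestricted: ✓ — typability at (Q → Q) → Q → P is all that's needed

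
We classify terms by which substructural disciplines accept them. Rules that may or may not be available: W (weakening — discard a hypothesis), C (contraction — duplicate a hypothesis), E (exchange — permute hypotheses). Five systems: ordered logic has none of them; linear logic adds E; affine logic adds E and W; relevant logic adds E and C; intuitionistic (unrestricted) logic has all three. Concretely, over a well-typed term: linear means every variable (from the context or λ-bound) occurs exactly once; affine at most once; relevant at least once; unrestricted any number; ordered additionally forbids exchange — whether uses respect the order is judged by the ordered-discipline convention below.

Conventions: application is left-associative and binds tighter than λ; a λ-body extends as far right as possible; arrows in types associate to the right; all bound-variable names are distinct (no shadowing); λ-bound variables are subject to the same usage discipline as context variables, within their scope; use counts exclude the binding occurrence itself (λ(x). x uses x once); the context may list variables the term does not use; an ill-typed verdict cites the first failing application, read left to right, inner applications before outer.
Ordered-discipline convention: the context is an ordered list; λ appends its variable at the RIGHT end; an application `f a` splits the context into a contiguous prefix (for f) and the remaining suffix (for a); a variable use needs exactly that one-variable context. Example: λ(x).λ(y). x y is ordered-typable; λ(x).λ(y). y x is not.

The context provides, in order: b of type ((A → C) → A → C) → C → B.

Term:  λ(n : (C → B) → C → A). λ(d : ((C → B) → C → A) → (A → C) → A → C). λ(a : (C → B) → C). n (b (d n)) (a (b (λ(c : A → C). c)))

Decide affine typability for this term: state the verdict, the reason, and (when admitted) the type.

no — b ×2, n ×2 used more than once (contraction)
counts: b: 2×, n [bound]: 2×, d [bound]: 1×, a [bound]: 1×, c [bound]: 1×
left-to-right use order: n, b, d, n, a, b, c
typing: ✓ — ((C → B) → C → A) → (((C → B) → C → A) → (A → C) → A → C) → ((C → B) → C) → A
all disciplines: ordered ✗; linear ✗; affine ✗; relevant ✓; unrestricted ✓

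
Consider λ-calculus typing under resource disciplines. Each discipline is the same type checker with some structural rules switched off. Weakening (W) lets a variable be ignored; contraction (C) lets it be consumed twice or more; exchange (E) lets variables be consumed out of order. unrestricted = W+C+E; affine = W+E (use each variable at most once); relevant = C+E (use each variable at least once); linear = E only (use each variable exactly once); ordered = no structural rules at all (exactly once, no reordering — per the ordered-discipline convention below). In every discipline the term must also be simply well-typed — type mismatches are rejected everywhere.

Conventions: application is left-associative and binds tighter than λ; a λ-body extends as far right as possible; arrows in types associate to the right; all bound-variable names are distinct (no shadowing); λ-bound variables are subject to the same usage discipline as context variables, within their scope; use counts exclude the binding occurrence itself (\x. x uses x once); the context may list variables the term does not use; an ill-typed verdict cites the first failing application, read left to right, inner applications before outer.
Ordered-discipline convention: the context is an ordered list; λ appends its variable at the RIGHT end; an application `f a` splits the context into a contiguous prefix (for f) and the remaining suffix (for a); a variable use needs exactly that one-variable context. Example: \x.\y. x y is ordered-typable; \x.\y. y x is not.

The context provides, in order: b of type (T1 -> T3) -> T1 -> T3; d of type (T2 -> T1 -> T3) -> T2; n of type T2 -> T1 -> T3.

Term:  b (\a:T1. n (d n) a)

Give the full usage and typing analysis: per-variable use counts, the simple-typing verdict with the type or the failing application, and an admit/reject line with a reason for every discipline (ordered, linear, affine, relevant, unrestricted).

usage: b: 1; d: 1; n: 2; a [bound]: 1
left-to-right use order: b, n, d, n, a
typing: the term checks, with type T1 -> T3
ordered: ✗ — n ×2 used more than once (contraction)
linear: ✗ — n ×2 used more than once (contraction)
affine: ✗ — n ×2 used more than once (contraction)
relevant: ✓ — b, d, n, a: all used, weakening unneeded
unrestricted: ✓ — type-checks (T1 -> T3) and nothing is barred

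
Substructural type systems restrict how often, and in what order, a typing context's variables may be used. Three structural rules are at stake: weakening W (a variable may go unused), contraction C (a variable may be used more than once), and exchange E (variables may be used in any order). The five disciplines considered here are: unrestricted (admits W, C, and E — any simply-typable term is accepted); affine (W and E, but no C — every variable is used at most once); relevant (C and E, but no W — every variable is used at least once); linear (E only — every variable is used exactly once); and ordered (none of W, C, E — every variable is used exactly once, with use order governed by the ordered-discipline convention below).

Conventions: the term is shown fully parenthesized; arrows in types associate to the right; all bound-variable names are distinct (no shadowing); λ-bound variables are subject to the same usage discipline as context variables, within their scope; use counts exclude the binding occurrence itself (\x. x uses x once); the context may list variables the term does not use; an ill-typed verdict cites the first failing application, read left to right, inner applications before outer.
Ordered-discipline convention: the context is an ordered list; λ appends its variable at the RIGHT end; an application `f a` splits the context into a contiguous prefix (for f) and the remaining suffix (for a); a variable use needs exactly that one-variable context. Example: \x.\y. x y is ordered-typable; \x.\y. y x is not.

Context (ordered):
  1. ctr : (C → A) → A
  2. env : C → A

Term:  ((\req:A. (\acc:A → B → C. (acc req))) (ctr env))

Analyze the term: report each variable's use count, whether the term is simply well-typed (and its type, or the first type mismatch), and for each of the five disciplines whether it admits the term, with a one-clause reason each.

use counts: ctr: 1, env: 1, req (λ-bound): 1, acc (λ-bound): 1
uses in reading order: acc, req, ctr, env
typing: well-typed at (A → B → C) → B → C
ordered: ✗ — no ordered split (uses run acc, req, ctr, env)
linear: ✓ — exactly-once usage across ctr, env, req, acc
affine: ✓ — none of ctr, env, req, acc used more than once
relevant: ✓ — ctr, env, req, acc: all used, weakening unneeded
unrestricted: ✓ — typability at (A → B → C) → B → C is all that's needed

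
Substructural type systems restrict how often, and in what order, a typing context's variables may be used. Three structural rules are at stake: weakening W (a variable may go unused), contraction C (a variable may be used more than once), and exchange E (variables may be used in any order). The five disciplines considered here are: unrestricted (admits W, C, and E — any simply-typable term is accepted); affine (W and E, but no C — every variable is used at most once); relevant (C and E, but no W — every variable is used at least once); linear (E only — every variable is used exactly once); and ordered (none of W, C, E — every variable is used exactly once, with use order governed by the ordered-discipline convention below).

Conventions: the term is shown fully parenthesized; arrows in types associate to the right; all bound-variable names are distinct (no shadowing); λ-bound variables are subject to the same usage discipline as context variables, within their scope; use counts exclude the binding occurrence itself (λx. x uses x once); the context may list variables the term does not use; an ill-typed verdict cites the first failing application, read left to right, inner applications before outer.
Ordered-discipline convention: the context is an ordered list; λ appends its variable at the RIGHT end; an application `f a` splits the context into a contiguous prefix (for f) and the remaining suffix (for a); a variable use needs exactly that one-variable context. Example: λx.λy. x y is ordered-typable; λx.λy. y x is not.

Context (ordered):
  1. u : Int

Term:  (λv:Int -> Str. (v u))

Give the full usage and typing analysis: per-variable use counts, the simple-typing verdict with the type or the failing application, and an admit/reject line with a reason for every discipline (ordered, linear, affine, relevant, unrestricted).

counts: u: 1, v (λ-bound): 1
uses in reading order: v, u
typing: well-typed at (Int -> Str) -> Str
ordered: ✗, use order v, u needs exchange
linear: ✓, exactly-once usage across u, v
affine: ✓, u, v: no repeats, contraction unneeded
relevant: ✓, at least one use each (u, v)
unrestricted: ✓, type-checks ((Int -> Str) -> Str) and nothing is barred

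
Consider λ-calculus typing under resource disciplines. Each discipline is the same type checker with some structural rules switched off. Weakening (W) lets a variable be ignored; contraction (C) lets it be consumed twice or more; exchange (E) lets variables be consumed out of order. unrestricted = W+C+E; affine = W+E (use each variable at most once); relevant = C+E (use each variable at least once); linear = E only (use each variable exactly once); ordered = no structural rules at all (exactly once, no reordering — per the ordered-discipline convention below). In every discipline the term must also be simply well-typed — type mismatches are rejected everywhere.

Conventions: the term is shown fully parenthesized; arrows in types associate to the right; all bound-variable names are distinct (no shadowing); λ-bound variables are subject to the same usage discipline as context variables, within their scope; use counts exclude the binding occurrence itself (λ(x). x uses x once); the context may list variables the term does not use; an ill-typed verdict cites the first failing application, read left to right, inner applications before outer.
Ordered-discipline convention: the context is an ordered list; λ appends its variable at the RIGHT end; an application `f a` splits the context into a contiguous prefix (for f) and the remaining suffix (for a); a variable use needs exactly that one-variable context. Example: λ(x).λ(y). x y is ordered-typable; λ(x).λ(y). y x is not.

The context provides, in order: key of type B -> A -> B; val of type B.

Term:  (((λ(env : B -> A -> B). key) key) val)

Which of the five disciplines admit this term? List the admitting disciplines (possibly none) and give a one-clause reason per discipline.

admitted in: unrestricted
usage: key: 2×; val: 1×; env (bound): 0×
left-to-right use order: key, key, val
typing: ✓ — A -> B
ordered: ✗, key ×2 used more than once (contraction); env left unused
linear: ✗, key ×2 used more than once (contraction); env left unused
affine: ✗, key ×2 used more than once (contraction)
relevant: ✗, env left unused
unrestricted: ✓, typability at A -> B is all that's needed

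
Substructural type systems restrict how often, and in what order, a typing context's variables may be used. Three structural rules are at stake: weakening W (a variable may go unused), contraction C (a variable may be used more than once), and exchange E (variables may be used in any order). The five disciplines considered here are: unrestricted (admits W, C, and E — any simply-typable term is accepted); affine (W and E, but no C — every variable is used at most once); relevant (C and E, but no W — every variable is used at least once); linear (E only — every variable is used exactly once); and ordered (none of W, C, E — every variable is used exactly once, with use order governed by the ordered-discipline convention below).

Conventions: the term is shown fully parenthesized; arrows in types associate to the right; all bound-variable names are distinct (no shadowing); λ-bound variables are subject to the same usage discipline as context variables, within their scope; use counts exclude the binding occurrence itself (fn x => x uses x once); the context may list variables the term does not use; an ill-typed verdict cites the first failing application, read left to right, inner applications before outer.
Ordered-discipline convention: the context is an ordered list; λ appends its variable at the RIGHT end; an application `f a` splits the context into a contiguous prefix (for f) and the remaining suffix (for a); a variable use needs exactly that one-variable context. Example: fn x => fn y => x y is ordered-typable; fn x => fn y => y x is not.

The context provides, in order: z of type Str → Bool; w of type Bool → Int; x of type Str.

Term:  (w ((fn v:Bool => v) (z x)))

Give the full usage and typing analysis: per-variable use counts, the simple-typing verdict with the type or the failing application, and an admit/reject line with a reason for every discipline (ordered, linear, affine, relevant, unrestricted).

variable uses: z ×1, w ×1, x ×1, v (bound) ×1
uses in reading order: w, v, z, x
typing: ✓ — Int
ordered: ✗, needs exchange: uses follow w, v, z, x
linear: ✓, z, w, x, v: one use apiece
affine: ✓, no duplicate uses among z, w, x, v
relevant: ✓, z, w, x, v: all used, weakening unneeded
unrestricted: ✓, type-checks (Int) and nothing is barred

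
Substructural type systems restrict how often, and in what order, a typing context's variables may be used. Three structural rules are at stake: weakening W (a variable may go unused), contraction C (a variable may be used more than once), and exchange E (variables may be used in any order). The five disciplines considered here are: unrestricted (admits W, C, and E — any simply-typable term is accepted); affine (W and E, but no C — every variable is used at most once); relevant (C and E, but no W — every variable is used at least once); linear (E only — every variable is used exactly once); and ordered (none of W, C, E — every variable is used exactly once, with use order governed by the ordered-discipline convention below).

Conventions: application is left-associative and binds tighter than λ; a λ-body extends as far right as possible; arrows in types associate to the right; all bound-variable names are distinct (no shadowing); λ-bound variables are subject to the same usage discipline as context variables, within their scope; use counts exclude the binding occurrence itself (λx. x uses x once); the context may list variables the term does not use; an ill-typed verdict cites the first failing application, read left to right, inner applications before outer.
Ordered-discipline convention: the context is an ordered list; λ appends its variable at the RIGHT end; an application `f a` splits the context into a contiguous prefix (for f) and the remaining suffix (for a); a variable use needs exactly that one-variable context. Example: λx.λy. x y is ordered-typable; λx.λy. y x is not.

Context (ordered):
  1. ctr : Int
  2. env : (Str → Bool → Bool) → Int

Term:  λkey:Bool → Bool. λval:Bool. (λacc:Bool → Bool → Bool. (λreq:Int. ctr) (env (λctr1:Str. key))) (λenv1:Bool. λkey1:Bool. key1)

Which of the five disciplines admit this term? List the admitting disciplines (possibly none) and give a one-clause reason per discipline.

admitted in: affine, unrestricted
use counts: ctr=1, env=1, key [bound]=1, val [bound]=0, acc [bound]=0, req [bound]=0, ctr1 [bound]=0, env1 [bound]=0, key1 [bound]=1
order of uses: ctr, env, key, key1
typing: the term checks, with type (Bool → Bool) → Bool → Int
ordered: ✗ — unused: val, acc, req, ctr1, env1 — weakening required
linear: ✗ — unused: val, acc, req, ctr1, env1 — weakening required
affine: ✓ — none of ctr, env, key, val, acc, req, ctr1, env1, key1 used more than once
relevant: ✗ — unused: val, acc, req, ctr1, env1 — weakening required
unrestricted: ✓ — simply typable at (Bool → Bool) → Bool → Int; W, C, E all held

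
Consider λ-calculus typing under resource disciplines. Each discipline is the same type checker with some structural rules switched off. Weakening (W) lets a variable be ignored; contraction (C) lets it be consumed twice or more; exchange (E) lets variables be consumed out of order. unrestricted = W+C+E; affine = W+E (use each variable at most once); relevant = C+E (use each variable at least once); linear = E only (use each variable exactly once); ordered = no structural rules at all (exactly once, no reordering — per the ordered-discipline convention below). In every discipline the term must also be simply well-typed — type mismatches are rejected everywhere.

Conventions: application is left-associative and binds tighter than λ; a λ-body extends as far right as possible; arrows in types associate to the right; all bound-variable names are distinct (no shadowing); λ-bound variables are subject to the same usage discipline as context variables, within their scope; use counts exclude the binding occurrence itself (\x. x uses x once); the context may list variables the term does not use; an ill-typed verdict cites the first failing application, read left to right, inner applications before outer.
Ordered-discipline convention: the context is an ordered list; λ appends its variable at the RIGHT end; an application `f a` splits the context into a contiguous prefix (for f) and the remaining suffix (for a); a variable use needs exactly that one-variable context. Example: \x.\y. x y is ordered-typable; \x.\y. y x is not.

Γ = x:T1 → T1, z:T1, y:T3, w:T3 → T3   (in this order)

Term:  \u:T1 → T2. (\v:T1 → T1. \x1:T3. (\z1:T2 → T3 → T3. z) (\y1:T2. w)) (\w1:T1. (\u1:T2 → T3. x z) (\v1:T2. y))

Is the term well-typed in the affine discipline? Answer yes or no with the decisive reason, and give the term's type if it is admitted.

no — z ×2 used more than once (contraction)
use counts: x: 1; z: 2; y: 1; w: 1; u (bound): 0; v (bound): 0; x1 (bound): 0; z1 (bound): 0; y1 (bound): 0; w1 (bound): 0; u1 (bound): 0; v1 (bound): 0
left-to-right use order: z, w, x, z, y
typing: the term checks, with type (T1 → T2) → T3 → T1
all disciplines: ordered ✗ · linear ✗ · affine ✗ · relevant ✗ · unrestricted ✓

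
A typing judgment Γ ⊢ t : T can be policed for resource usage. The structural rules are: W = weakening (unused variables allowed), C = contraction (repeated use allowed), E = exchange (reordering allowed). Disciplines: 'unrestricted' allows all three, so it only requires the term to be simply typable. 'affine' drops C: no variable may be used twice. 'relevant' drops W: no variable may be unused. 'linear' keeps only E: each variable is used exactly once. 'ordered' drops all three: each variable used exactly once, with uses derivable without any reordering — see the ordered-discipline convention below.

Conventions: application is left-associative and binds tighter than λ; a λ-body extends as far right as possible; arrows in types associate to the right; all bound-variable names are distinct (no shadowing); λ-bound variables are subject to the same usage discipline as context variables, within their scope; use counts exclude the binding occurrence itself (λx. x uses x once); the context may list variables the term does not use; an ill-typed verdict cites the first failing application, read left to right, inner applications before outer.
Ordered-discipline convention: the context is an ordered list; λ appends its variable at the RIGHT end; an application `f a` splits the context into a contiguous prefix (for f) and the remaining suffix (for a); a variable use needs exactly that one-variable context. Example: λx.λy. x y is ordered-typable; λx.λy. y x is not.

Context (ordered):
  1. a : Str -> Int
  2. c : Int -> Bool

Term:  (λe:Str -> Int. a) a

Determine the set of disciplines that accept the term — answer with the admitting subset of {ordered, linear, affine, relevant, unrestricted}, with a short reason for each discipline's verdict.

admitting disciplines: unrestricted
usage: a=2, c=0, e [bound]=0
uses in reading order: a, a
typing: well-typed — term : Str -> Int
ordered: ✗, needs contraction — a ×2; unused: c, e — weakening required
linear: ✗, needs contraction — a ×2; unused: c, e — weakening required
affine: ✗, needs contraction — a ×2
relevant: ✗, unused: c, e — weakening required
unrestricted: ✓, well-typed at Str -> Int; no restrictions here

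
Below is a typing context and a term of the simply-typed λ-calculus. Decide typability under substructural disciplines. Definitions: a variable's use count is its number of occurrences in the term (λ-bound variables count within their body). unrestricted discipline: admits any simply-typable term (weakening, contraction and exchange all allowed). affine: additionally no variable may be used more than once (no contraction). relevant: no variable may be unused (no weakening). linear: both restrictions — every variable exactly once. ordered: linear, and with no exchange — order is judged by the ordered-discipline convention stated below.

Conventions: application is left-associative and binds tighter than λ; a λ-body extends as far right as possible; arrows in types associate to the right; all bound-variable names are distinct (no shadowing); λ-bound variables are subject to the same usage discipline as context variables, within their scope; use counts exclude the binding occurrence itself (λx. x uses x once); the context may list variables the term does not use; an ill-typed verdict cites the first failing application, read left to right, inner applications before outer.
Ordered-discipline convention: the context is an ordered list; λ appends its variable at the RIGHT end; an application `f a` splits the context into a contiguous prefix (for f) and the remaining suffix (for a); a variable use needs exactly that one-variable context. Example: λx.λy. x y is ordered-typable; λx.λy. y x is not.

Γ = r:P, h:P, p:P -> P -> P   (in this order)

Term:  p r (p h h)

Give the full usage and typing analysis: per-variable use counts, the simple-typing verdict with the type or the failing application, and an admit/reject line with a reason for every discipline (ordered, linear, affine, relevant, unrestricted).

use counts: r: 1×; h: 2×; p: 2×
order of uses: p, r, p, h, h
typing: the term checks, with type P
ordered ✗ (needs contraction — h ×2, p ×2)
linear ✗ (needs contraction — h ×2, p ×2)
affine ✗ (needs contraction — h ×2, p ×2)
relevant ✓ (none of r, h, p goes unused)
unrestricted ✓ (type-checks (P) and nothing is barred)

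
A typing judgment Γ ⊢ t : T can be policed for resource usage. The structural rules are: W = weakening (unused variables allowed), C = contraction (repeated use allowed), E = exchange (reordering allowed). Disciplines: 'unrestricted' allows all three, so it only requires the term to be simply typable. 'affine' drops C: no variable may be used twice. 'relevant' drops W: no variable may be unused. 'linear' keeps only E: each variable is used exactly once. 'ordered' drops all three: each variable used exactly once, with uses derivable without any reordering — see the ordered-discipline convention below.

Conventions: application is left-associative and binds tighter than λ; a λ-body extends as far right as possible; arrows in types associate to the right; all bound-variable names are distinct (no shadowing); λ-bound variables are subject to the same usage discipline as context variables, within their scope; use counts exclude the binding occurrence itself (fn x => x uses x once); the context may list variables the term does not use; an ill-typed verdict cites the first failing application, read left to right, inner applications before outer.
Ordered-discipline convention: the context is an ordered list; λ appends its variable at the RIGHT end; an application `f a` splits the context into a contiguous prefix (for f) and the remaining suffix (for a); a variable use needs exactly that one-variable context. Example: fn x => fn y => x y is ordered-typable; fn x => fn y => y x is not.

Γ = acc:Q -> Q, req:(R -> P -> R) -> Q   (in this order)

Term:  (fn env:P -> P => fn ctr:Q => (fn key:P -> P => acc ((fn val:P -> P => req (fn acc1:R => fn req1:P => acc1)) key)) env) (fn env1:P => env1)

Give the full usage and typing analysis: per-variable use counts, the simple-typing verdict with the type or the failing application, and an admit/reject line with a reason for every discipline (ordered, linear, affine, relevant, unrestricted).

usage: acc=1, req=1, env (bound)=1, ctr (bound)=0, key (bound)=1, val (bound)=0, acc1 (bound)=1, req1 (bound)=0, env1 (bound)=1
order of uses: acc, req, acc1, key, env, env1
typing: the term checks, with type Q -> Q
ordered: ✗, needs weakening: ctr, val, req1 unused
linear: ✗, needs weakening: ctr, val, req1 unused
affine: ✓, at most one use each (acc, req, env, ctr, key, val, acc1, req1, env1)
relevant: ✗, needs weakening: ctr, val, req1 unused
unrestricted: ✓, type-checks (Q -> Q) and nothing is barred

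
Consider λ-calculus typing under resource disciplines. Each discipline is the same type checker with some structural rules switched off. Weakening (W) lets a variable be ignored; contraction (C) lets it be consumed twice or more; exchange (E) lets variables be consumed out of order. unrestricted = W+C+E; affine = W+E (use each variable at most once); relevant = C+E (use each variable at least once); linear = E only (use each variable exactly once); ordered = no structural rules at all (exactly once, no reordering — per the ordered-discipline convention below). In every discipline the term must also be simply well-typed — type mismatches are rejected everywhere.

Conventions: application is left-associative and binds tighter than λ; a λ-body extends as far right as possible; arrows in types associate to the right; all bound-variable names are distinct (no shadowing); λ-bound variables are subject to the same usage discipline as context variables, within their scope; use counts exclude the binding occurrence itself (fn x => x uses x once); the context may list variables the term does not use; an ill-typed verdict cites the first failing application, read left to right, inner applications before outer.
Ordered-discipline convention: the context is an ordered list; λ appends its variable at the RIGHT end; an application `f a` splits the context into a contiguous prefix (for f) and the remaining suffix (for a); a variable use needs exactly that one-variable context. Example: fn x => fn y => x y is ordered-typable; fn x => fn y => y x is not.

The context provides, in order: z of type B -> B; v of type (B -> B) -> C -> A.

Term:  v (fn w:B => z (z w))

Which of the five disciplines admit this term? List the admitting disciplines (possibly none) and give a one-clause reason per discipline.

admitted by: relevant, unrestricted
variable uses: z: 2×; v: 1×; w (λ-bound): 1×
left-to-right use order: v, z, z, w
typing: well-typed at C -> A
ordered: ✗ — uses contraction: z ×2
linear: ✗ — uses contraction: z ×2
affine: ✗ — uses contraction: z ×2
relevant: ✓ — none of z, v, w goes unused
unrestricted: ✓ — simply typable at C -> A; W, C, E all held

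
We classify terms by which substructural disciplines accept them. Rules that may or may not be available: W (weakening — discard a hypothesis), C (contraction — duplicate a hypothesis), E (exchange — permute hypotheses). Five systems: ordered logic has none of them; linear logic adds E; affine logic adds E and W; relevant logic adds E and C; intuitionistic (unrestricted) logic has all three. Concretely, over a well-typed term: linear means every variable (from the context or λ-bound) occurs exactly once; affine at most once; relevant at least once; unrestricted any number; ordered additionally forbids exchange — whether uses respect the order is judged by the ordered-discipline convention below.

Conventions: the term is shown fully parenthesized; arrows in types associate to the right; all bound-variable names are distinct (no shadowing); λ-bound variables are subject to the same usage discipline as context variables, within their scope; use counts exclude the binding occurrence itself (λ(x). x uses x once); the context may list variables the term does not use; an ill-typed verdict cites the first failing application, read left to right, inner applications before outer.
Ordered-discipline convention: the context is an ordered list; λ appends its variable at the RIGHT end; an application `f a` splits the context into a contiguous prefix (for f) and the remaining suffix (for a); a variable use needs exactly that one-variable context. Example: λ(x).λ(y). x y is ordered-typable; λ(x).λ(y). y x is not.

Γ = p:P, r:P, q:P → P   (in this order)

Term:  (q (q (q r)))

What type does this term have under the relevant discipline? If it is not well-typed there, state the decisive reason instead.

not well-typed under relevant — unused: p — weakening required
variable uses: p: 0; r: 1; q: 3
uses in reading order: q, q, q, r
typing: well-typed — term : P
per-discipline verdicts: ordered ✗ | linear ✗ | affine ✗ | relevant ✗ | unrestricted ✓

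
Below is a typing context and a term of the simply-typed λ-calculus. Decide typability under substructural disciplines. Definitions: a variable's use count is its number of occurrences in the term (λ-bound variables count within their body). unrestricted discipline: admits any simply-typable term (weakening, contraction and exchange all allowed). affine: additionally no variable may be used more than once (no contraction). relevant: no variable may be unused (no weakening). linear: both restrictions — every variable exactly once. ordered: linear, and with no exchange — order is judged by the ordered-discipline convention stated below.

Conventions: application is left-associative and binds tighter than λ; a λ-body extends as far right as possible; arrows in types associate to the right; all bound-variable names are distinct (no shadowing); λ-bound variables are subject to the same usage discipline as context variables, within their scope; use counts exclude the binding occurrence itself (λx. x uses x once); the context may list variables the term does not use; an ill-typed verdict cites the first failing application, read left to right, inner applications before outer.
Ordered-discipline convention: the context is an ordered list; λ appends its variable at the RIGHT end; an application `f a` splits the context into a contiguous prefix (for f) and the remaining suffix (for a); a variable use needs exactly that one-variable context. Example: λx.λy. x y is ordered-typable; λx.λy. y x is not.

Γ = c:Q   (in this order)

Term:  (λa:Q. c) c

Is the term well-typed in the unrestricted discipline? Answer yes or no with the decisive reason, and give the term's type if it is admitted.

yes — typability at Q is all that's needed; term : Q
counts: c: 2×, a (λ-bound): 0×
order of uses: c, c
typing: well-typed at Q
all disciplines: ordered ✗ · linear ✗ · affine ✗ · relevant ✗ · unrestricted ✓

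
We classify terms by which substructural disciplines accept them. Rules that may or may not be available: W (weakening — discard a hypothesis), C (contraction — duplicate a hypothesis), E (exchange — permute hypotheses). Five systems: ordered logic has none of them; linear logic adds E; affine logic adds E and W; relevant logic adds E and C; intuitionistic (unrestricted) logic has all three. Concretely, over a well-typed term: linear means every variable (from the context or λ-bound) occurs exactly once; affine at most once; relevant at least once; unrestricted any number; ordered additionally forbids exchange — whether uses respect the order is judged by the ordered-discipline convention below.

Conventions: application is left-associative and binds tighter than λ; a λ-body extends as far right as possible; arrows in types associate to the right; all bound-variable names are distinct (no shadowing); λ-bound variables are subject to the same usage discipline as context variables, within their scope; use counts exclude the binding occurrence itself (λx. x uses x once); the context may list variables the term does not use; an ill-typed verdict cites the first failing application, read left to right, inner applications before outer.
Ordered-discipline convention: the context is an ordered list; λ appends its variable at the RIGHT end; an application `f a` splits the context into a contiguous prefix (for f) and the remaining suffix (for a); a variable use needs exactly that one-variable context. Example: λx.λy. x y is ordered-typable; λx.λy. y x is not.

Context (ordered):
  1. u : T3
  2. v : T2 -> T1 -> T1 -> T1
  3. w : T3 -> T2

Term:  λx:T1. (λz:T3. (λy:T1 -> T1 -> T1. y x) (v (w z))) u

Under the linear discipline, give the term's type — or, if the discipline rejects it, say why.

term : T1 -> T1 -> T1
counts: u=1, v=1, w=1, x (λ-bound)=1, z (λ-bound)=1, y (λ-bound)=1
order of uses: y, x, v, w, z, u
typing: the term checks, with type T1 -> T1 -> T1
all disciplines: ordered ✗; linear ✓; affine ✓; relevant ✓; unrestricted ✓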